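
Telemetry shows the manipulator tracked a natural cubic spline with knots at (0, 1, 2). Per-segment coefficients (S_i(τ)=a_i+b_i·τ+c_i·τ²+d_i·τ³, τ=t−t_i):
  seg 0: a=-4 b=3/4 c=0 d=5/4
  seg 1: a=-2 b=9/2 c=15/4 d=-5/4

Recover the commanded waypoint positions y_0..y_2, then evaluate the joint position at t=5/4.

y_0 = S_0(0) = a_0 = -4
y_1 = S_1(0) = a_1 = -2
y_2 = S_1(1) = 5
t_q=5/4 is in segment 1 (τ=1/4); S_1(τ)=-169/256

y_0=-4 y_1=-2 y_2=5
S(5/4) = -169/256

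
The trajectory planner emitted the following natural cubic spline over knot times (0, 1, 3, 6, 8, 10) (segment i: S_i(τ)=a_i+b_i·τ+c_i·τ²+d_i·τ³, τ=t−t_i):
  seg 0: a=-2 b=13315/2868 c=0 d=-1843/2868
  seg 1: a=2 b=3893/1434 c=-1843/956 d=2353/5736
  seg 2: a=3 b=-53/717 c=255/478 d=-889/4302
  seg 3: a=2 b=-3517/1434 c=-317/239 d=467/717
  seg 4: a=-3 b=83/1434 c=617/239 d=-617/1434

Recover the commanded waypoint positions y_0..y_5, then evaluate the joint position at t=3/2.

y_0 = S_0(0) = a_0 = -2
y_1 = S_1(0) = a_1 = 2
y_2 = S_2(0) = a_2 = 3
y_3 = S_3(0) = a_3 = 2
y_4 = S_4(0) = a_4 = -3
y_5 = S_4(2) = 4
t_q=3/2 is in segment 1 (τ=1/2); S_1(τ)=44767/15296

y_0=-2 y_1=2 y_2=3 y_3=2 y_4=-3 y_5=4
S(3/2) = 44767/15296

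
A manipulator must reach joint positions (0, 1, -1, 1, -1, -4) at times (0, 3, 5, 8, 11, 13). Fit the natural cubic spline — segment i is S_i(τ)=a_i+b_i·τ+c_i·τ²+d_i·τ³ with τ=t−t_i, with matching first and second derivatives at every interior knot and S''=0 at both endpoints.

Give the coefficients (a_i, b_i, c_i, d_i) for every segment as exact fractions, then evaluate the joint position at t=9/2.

Δ: Δ0=1/3, Δ1=-1, Δ2=2/3, Δ3=-2/3, Δ4=-3/2
row 1: diag=10, rhs=-8; c'=1/5, d'=-4/5
row 2: denom=10−2·1/5=48/5; d'=(10−2·-4/5)/(48/5)=29/24
row 3: denom=12−3·5/16=177/16; d'=(-8−3·29/24)/(177/16)=-62/59
row 4: denom=10−3·16/59=542/59; d'=(-5−3·-62/59)/(542/59)=-109/542
back: M4=-109/542
back: M3=-62/59−16/59·-109/542=-270/271
back: M2=29/24−5/16·-270/271=2471/1626
back: M1=-4/5−1/5·2471/1626=-1795/1626
M: M0=0, M1=-1795/1626, M2=2471/1626, M3=-270/271, M4=-109/542, M5=0
seg 0: a=0, c=M0/2=0, d=(M1−M0)/(6·3)=-1795/29268, b=Δ0−h0·(2M0+M1)/6=2879/3252
seg 1: a=1, c=M1/2=-1795/3252, d=(M2−M1)/(6·2)=237/1084, b=Δ1−h1·(2M1+M2)/6=-1253/1626
seg 2: a=-1, c=M2/2=2471/3252, d=(M3−M2)/(6·3)=-4091/29268, b=Δ2−h2·(2M2+M3)/6=-577/1626
seg 3: a=1, c=M3/2=-135/271, d=(M4−M3)/(6·3)=431/9756, b=Δ3−h3·(2M3+M4)/6=1399/3252
seg 4: a=-1, c=M4/2=-109/1084, d=(M5−M4)/(6·2)=109/6504, b=Δ4−h4·(2M4+M5)/6=-2221/1626
t_q=9/2 → seg 1, τ=3/2; S=1+-1253/1626·τ+-1795/3252·τ²+237/1084·τ³=-5723/8672

  seg 0: a=0 b=2879/3252 c=0 d=-1795/29268
  seg 1: a=1 b=-1253/1626 c=-1795/3252 d=237/1084
  seg 2: a=-1 b=-577/1626 c=2471/3252 d=-4091/29268
  seg 3: a=1 b=1399/3252 c=-135/271 d=431/9756
  seg 4: a=-1 b=-2221/1626 c=-109/1084 d=109/6504
S(9/2) = -5723/8672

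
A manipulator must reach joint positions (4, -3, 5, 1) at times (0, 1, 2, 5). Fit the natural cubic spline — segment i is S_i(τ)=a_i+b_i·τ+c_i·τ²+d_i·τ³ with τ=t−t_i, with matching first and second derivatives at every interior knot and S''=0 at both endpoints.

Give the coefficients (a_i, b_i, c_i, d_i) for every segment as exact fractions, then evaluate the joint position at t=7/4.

Δ: Δ0=-7, Δ1=8, Δ2=-4/3
row 1: diag=4, rhs=90; c'=1/4, d'=45/2
row 2: denom=8−1·1/4=31/4; d'=(-56−1·45/2)/(31/4)=-314/31
back: M2=-314/31
back: M1=45/2−1/4·-314/31=776/31
M: M0=0, M1=776/31, M2=-314/31, M3=0
seg 0: a=4, c=M0/2=0, d=(M1−M0)/(6·1)=388/93, b=Δ0−h0·(2M0+M1)/6=-1039/93
seg 1: a=-3, c=M1/2=388/31, d=(M2−M1)/(6·1)=-545/93, b=Δ1−h1·(2M1+M2)/6=125/93
seg 2: a=5, c=M2/2=-157/31, d=(M3−M2)/(6·3)=157/279, b=Δ2−h2·(2M2+M3)/6=818/93
t_q=7/4 → seg 1, τ=3/4; S=-3+125/93·τ+388/31·τ²+-545/93·τ³=5111/1984

  seg 0: a=4 b=-1039/93 c=0 d=388/93
  seg 1: a=-3 b=125/93 c=388/31 d=-545/93
  seg 2: a=5 b=818/93 c=-157/31 d=157/279
S(7/4) = 5111/1984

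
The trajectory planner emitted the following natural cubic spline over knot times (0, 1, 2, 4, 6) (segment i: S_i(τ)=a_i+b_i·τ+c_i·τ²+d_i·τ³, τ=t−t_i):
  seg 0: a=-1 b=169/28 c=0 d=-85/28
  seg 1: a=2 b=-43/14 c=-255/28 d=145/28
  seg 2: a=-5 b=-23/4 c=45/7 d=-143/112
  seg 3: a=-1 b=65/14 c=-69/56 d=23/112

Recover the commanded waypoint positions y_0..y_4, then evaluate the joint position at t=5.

y_0=-1 y_1=2 y_2=-5 y_3=-1 y_4=5
S(5) = 293/112

y_0 = S_0(0) = a_0 = -1
y_1 = S_1(0) = a_1 = 2
y_2 = S_2(0) = a_2 = -5
y_3 = S_3(0) = a_3 = -1
y_4 = S_3(2) = 5
t_q=5 is in segment 3 (τ=1); S_3(τ)=293/112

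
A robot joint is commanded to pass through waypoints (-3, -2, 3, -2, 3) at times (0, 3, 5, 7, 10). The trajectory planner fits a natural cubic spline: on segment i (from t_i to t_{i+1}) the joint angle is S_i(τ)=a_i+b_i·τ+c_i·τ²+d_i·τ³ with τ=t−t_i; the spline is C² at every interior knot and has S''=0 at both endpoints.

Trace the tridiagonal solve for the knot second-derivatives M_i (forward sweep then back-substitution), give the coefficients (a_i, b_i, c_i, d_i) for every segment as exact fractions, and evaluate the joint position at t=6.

Δ: Δ0=1/3, Δ1=5/2, Δ2=-5/2, Δ3=5/3
row 1: diag=10, rhs=13; c'=1/5, d'=13/10
row 2: denom=8−2·1/5=38/5; d'=(-30−2·13/10)/(38/5)=-163/38
row 3: denom=10−2·5/19=180/19; d'=(25−2·-163/38)/(180/19)=319/90
back: M3=319/90
back: M2=-163/38−5/19·319/90=-47/9
back: M1=13/10−1/5·-47/9=211/90
M: M0=0, M1=211/90, M2=-47/9, M3=319/90, M4=0
seg 0: a=-3, c=M0/2=0, d=(M1−M0)/(6·3)=211/1620, b=Δ0−h0·(2M0+M1)/6=-151/180
seg 1: a=-2, c=M1/2=211/180, d=(M2−M1)/(6·2)=-227/360, b=Δ1−h1·(2M1+M2)/6=241/90
seg 2: a=3, c=M2/2=-47/18, d=(M3−M2)/(6·2)=263/360, b=Δ2−h2·(2M2+M3)/6=-1/5
seg 3: a=-2, c=M3/2=319/180, d=(M4−M3)/(6·3)=-319/1620, b=Δ3−h3·(2M3+M4)/6=-169/90
t_q=6 → seg 2, τ=1; S=3+-1/5·τ+-47/18·τ²+263/360·τ³=331/360

  seg 0: a=-3 b=-151/180 c=0 d=211/1620
  seg 1: a=-2 b=241/90 c=211/180 d=-227/360
  seg 2: a=3 b=-1/5 c=-47/18 d=263/360
  seg 3: a=-2 b=-169/90 c=319/180 d=-319/1620
S(6) = 331/360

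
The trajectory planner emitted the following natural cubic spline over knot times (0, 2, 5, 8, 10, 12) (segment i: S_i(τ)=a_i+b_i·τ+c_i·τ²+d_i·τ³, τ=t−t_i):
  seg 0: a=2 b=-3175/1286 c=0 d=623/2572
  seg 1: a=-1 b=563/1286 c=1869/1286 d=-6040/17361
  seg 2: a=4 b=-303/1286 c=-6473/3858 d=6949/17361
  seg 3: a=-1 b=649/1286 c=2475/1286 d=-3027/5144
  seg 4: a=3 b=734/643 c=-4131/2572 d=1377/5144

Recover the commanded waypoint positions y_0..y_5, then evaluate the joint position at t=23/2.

y_0=2 y_1=-1 y_2=4 y_3=-1 y_4=3 y_5=1
S(23/2) = 82383/41152

y_0 = S_0(0) = a_0 = 2
y_1 = S_1(0) = a_1 = -1
y_2 = S_2(0) = a_2 = 4
y_3 = S_3(0) = a_3 = -1
y_4 = S_4(0) = a_4 = 3
y_5 = S_4(2) = 1
t_q=23/2 is in segment 4 (τ=3/2); S_4(τ)=82383/41152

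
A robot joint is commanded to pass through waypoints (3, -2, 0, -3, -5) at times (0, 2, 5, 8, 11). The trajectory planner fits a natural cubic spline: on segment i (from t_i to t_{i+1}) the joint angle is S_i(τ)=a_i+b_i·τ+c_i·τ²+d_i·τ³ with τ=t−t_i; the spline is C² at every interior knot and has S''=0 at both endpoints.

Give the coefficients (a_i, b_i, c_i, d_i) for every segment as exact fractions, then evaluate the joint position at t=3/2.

Δ: Δ0=-5/2, Δ1=2/3, Δ2=-1, Δ3=-2/3
row 1: diag=10, rhs=19; c'=3/10, d'=19/10
row 2: denom=12−3·3/10=111/10; d'=(-10−3·19/10)/(111/10)=-157/111
row 3: denom=12−3·10/37=414/37; d'=(2−3·-157/111)/(414/37)=77/138
back: M3=77/138
back: M2=-157/111−10/37·77/138=-36/23
back: M1=19/10−3/10·-36/23=109/46
M: M0=0, M1=109/46, M2=-36/23, M3=77/138, M4=0
seg 0: a=3, c=M0/2=0, d=(M1−M0)/(6·2)=109/552, b=Δ0−h0·(2M0+M1)/6=-227/69
seg 1: a=-2, c=M1/2=109/92, d=(M2−M1)/(6·3)=-181/828, b=Δ1−h1·(2M1+M2)/6=-127/138
seg 2: a=0, c=M2/2=-18/23, d=(M3−M2)/(6·3)=293/2484, b=Δ2−h2·(2M2+M3)/6=79/276
seg 3: a=-3, c=M3/2=77/276, d=(M4−M3)/(6·3)=-77/2484, b=Δ3−h3·(2M3+M4)/6=-169/138
t_q=3/2 → seg 0, τ=3/2; S=3+-227/69·τ+0·τ²+109/552·τ³=-1867/1472

  seg 0: a=3 b=-227/69 c=0 d=109/552
  seg 1: a=-2 b=-127/138 c=109/92 d=-181/828
  seg 2: a=0 b=79/276 c=-18/23 d=293/2484
  seg 3: a=-3 b=-169/138 c=77/276 d=-77/2484
S(3/2) = -1867/1472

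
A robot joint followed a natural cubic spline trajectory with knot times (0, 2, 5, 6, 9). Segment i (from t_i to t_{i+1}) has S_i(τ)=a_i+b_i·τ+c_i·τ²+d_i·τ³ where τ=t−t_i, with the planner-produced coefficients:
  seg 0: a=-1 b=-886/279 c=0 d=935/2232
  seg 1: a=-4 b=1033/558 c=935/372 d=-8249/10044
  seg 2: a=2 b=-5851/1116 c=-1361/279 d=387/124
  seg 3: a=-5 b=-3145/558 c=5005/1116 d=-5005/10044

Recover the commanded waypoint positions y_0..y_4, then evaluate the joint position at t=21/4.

y_0=-1 y_1=-4 y_2=2 y_3=-5 y_4=5
S(21/4) = 10313/23808

y_0 = S_0(0) = a_0 = -1
y_1 = S_1(0) = a_1 = -4
y_2 = S_2(0) = a_2 = 2
y_3 = S_3(0) = a_3 = -5
y_4 = S_3(3) = 5
t_q=21/4 is in segment 2 (τ=1/4); S_2(τ)=10313/23808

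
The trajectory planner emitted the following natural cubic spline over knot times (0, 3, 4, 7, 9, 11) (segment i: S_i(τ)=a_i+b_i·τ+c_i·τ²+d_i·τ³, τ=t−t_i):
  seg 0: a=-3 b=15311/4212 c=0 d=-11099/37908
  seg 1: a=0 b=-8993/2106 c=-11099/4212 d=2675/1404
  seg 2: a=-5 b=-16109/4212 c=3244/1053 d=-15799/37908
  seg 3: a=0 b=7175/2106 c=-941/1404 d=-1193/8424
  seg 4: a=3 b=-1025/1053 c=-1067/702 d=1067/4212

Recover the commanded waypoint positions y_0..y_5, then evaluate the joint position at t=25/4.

y_0=-3 y_1=0 y_2=-5 y_3=0 y_4=3 y_5=-3
S(25/4) = -82559/29952

y_0 = S_0(0) = a_0 = -3
y_1 = S_1(0) = a_1 = 0
y_2 = S_2(0) = a_2 = -5
y_3 = S_3(0) = a_3 = 0
y_4 = S_4(0) = a_4 = 3
y_5 = S_4(2) = -3
t_q=25/4 is in segment 2 (τ=9/4); S_2(τ)=-82559/29952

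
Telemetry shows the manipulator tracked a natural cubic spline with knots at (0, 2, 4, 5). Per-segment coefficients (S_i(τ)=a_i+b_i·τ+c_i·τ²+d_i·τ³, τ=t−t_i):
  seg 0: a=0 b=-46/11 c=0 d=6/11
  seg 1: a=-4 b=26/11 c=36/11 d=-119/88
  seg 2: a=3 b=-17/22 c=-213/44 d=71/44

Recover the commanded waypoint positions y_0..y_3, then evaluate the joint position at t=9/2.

y_0=0 y_1=-4 y_2=3 y_3=-1
S(9/2) = 565/352

y_0 = S_0(0) = a_0 = 0
y_1 = S_1(0) = a_1 = -4
y_2 = S_2(0) = a_2 = 3
y_3 = S_2(1) = -1
t_q=9/2 is in segment 2 (τ=1/2); S_2(τ)=565/352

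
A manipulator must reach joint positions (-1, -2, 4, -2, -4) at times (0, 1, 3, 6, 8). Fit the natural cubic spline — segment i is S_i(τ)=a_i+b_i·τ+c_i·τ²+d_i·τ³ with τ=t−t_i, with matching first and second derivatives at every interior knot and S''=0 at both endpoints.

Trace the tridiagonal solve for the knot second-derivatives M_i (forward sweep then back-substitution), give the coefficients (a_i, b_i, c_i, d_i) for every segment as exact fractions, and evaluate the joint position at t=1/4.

Δ: Δ0=-1, Δ1=3, Δ2=-2, Δ3=-1
row 1: diag=6, rhs=24; c'=1/3, d'=4
row 2: denom=10−2·1/3=28/3; d'=(-30−2·4)/(28/3)=-57/14
row 3: denom=10−3·9/28=253/28; d'=(6−3·-57/14)/(253/28)=510/253
back: M3=510/253
back: M2=-57/14−9/28·510/253=-1194/253
back: M1=4−1/3·-1194/253=1410/253
M: M0=0, M1=1410/253, M2=-1194/253, M3=510/253, M4=0
seg 0: a=-1, c=M0/2=0, d=(M1−M0)/(6·1)=235/253, b=Δ0−h0·(2M0+M1)/6=-488/253
seg 1: a=-2, c=M1/2=705/253, d=(M2−M1)/(6·2)=-217/253, b=Δ1−h1·(2M1+M2)/6=217/253
seg 2: a=4, c=M2/2=-597/253, d=(M3−M2)/(6·3)=284/759, b=Δ2−h2·(2M2+M3)/6=433/253
seg 3: a=-2, c=M3/2=255/253, d=(M4−M3)/(6·2)=-85/506, b=Δ3−h3·(2M3+M4)/6=-593/253
t_q=1/4 → seg 0, τ=1/4; S=-1+-488/253·τ+0·τ²+235/253·τ³=-23765/16192

  seg 0: a=-1 b=-488/253 c=0 d=235/253
  seg 1: a=-2 b=217/253 c=705/253 d=-217/253
  seg 2: a=4 b=433/253 c=-597/253 d=284/759
  seg 3: a=-2 b=-593/253 c=255/253 d=-85/506
S(1/4) = -23765/16192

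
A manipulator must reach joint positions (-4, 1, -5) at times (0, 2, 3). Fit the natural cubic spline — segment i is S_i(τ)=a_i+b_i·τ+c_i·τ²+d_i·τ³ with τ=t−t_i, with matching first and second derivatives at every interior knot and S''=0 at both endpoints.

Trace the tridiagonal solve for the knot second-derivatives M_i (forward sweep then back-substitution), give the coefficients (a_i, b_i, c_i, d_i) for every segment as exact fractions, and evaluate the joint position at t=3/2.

  seg 0: a=-4 b=16/3 c=0 d=-17/24
  seg 1: a=1 b=-19/6 c=-17/4 d=17/12
S(3/2) = 103/64

Δ: Δ0=5/2, Δ1=-6
row 1: diag=6, rhs=-51; c'=1/6, d'=-17/2
back: M1=-17/2
M: M0=0, M1=-17/2, M2=0
seg 0: a=-4, c=M0/2=0, d=(M1−M0)/(6·2)=-17/24, b=Δ0−h0·(2M0+M1)/6=16/3
seg 1: a=1, c=M1/2=-17/4, d=(M2−M1)/(6·1)=17/12, b=Δ1−h1·(2M1+M2)/6=-19/6
t_q=3/2 → seg 0, τ=3/2; S=-4+16/3·τ+0·τ²+-17/24·τ³=103/64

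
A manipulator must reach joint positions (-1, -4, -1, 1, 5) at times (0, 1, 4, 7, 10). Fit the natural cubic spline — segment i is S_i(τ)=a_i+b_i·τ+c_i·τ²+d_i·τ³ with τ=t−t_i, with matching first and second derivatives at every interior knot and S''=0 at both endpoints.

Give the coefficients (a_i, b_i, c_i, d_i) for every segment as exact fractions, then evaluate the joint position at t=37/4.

Δ: Δ0=-3, Δ1=1, Δ2=2/3, Δ3=4/3
row 1: diag=8, rhs=24; c'=3/8, d'=3
row 2: denom=12−3·3/8=87/8; d'=(-2−3·3)/(87/8)=-88/87
row 3: denom=12−3·8/29=324/29; d'=(4−3·-88/87)/(324/29)=17/27
back: M3=17/27
back: M2=-88/87−8/29·17/27=-32/27
back: M1=3−3/8·-32/27=31/9
M: M0=0, M1=31/9, M2=-32/27, M3=17/27, M4=0
seg 0: a=-1, c=M0/2=0, d=(M1−M0)/(6·1)=31/54, b=Δ0−h0·(2M0+M1)/6=-193/54
seg 1: a=-4, c=M1/2=31/18, d=(M2−M1)/(6·3)=-125/486, b=Δ1−h1·(2M1+M2)/6=-50/27
seg 2: a=-1, c=M2/2=-16/27, d=(M3−M2)/(6·3)=49/486, b=Δ2−h2·(2M2+M3)/6=83/54
seg 3: a=1, c=M3/2=17/54, d=(M4−M3)/(6·3)=-17/486, b=Δ3−h3·(2M3+M4)/6=19/27
t_q=37/4 → seg 3, τ=9/4; S=1+19/27·τ+17/54·τ²+-17/486·τ³=1451/384

  seg 0: a=-1 b=-193/54 c=0 d=31/54
  seg 1: a=-4 b=-50/27 c=31/18 d=-125/486
  seg 2: a=-1 b=83/54 c=-16/27 d=49/486
  seg 3: a=1 b=19/27 c=17/54 d=-17/486
S(37/4) = 1451/384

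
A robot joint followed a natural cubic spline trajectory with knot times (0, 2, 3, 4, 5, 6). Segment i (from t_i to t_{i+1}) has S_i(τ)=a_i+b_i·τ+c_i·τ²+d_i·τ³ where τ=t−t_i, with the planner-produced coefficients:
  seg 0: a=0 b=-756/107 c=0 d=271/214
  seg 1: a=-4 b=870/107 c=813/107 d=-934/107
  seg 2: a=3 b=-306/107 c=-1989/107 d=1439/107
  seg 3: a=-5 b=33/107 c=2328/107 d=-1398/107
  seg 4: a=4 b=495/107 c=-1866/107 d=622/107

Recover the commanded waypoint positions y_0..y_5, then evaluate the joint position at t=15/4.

y_0 = S_0(0) = a_0 = 0
y_1 = S_1(0) = a_1 = -4
y_2 = S_2(0) = a_2 = 3
y_3 = S_3(0) = a_3 = -5
y_4 = S_4(0) = a_4 = 4
y_5 = S_4(1) = -3
t_q=15/4 is in segment 2 (τ=3/4); S_2(τ)=-26895/6848

y_0=0 y_1=-4 y_2=3 y_3=-5 y_4=4 y_5=-3
S(15/4) = -26895/6848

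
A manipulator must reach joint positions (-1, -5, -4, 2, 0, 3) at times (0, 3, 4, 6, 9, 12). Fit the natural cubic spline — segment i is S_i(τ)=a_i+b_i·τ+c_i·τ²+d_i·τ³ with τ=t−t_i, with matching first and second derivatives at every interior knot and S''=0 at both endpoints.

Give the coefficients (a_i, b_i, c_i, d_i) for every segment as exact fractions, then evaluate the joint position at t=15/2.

Δ: Δ0=-4/3, Δ1=1, Δ2=3, Δ3=-2/3, Δ4=1
row 1: diag=8, rhs=14; c'=1/8, d'=7/4
row 2: denom=6−1·1/8=47/8; d'=(12−1·7/4)/(47/8)=82/47
row 3: denom=10−2·16/47=438/47; d'=(-22−2·82/47)/(438/47)=-599/219
row 4: denom=12−3·47/146=1611/146; d'=(10−3·-599/219)/(1611/146)=886/537
back: M4=886/537
back: M3=-599/219−47/146·886/537=-1754/537
back: M2=82/47−16/47·-1754/537=1534/537
back: M1=7/4−1/8·1534/537=748/537
M: M0=0, M1=748/537, M2=1534/537, M3=-1754/537, M4=886/537, M5=0
seg 0: a=-1, c=M0/2=0, d=(M1−M0)/(6·3)=374/4833, b=Δ0−h0·(2M0+M1)/6=-1090/537
seg 1: a=-5, c=M1/2=374/537, d=(M2−M1)/(6·1)=131/537, b=Δ1−h1·(2M1+M2)/6=32/537
seg 2: a=-4, c=M2/2=767/537, d=(M3−M2)/(6·2)=-274/537, b=Δ2−h2·(2M2+M3)/6=391/179
seg 3: a=2, c=M3/2=-877/537, d=(M4−M3)/(6·3)=440/1611, b=Δ3−h3·(2M3+M4)/6=953/537
seg 4: a=0, c=M4/2=443/537, d=(M5−M4)/(6·3)=-443/4833, b=Δ4−h4·(2M4+M5)/6=-349/537
t_q=15/2 → seg 3, τ=3/2; S=2+953/537·τ+-877/537·τ²+440/1611·τ³=1367/716

  seg 0: a=-1 b=-1090/537 c=0 d=374/4833
  seg 1: a=-5 b=32/537 c=374/537 d=131/537
  seg 2: a=-4 b=391/179 c=767/537 d=-274/537
  seg 3: a=2 b=953/537 c=-877/537 d=440/1611
  seg 4: a=0 b=-349/537 c=443/537 d=-443/4833
S(15/2) = 1367/716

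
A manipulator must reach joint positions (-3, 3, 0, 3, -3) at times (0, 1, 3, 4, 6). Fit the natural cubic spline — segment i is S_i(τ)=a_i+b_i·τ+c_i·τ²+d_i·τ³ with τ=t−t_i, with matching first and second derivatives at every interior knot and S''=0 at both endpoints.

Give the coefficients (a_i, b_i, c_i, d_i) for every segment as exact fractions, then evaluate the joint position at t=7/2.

Δ: Δ0=6, Δ1=-3/2, Δ2=3, Δ3=-3
row 1: diag=6, rhs=-45; c'=1/3, d'=-15/2
row 2: denom=6−2·1/3=16/3; d'=(27−2·-15/2)/(16/3)=63/8
row 3: denom=6−1·3/16=93/16; d'=(-36−1·63/8)/(93/16)=-234/31
back: M3=-234/31
back: M2=63/8−3/16·-234/31=288/31
back: M1=-15/2−1/3·288/31=-657/62
M: M0=0, M1=-657/62, M2=288/31, M3=-234/31, M4=0
seg 0: a=-3, c=M0/2=0, d=(M1−M0)/(6·1)=-219/124, b=Δ0−h0·(2M0+M1)/6=963/124
seg 1: a=3, c=M1/2=-657/124, d=(M2−M1)/(6·2)=411/248, b=Δ1−h1·(2M1+M2)/6=153/62
seg 2: a=0, c=M2/2=144/31, d=(M3−M2)/(6·1)=-87/31, b=Δ2−h2·(2M2+M3)/6=36/31
seg 3: a=3, c=M3/2=-117/31, d=(M4−M3)/(6·2)=39/62, b=Δ3−h3·(2M3+M4)/6=63/31
t_q=7/2 → seg 2, τ=1/2; S=0+36/31·τ+144/31·τ²+-87/31·τ³=345/248

  seg 0: a=-3 b=963/124 c=0 d=-219/124
  seg 1: a=3 b=153/62 c=-657/124 d=411/248
  seg 2: a=0 b=36/31 c=144/31 d=-87/31
  seg 3: a=3 b=63/31 c=-117/31 d=39/62
S(7/2) = 345/248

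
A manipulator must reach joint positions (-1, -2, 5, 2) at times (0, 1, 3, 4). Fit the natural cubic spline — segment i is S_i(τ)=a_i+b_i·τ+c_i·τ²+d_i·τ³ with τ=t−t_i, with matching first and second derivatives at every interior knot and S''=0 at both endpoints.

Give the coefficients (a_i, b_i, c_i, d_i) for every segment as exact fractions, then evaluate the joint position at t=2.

  seg 0: a=-1 b=-9/4 c=0 d=5/4
  seg 1: a=-2 b=3/2 c=15/4 d=-11/8
  seg 2: a=5 b=0 c=-9/2 d=3/2
S(2) = 15/8

Δ: Δ0=-1, Δ1=7/2, Δ2=-3
row 1: diag=6, rhs=27; c'=1/3, d'=9/2
row 2: denom=6−2·1/3=16/3; d'=(-39−2·9/2)/(16/3)=-9
back: M2=-9
back: M1=9/2−1/3·-9=15/2
M: M0=0, M1=15/2, M2=-9, M3=0
seg 0: a=-1, c=M0/2=0, d=(M1−M0)/(6·1)=5/4, b=Δ0−h0·(2M0+M1)/6=-9/4
seg 1: a=-2, c=M1/2=15/4, d=(M2−M1)/(6·2)=-11/8, b=Δ1−h1·(2M1+M2)/6=3/2
seg 2: a=5, c=M2/2=-9/2, d=(M3−M2)/(6·1)=3/2, b=Δ2−h2·(2M2+M3)/6=0
t_q=2 → seg 1, τ=1; S=-2+3/2·τ+15/4·τ²+-11/8·τ³=15/8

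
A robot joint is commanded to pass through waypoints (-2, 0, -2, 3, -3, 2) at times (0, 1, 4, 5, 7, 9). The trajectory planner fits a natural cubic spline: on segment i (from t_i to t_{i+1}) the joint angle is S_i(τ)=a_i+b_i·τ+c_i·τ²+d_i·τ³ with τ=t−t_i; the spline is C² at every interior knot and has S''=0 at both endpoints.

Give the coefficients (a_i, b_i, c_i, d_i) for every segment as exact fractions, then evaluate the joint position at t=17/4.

  seg 0: a=-2 b=19807/7068 c=0 d=-5671/7068
  seg 1: a=0 b=1397/3534 c=-5671/2356 d=4837/7068
  seg 2: a=-2 b=31315/7068 c=2210/589 d=-22495/7068
  seg 3: a=3 b=8435/3534 c=-13655/2356 d=2741/1767
  seg 4: a=-3 b=-7711/3534 c=8273/2356 d=-8273/14136
S(17/4) = -106693/150784

Δ: Δ0=2, Δ1=-2/3, Δ2=5, Δ3=-3, Δ4=5/2
row 1: diag=8, rhs=-16; c'=3/8, d'=-2
row 2: denom=8−3·3/8=55/8; d'=(34−3·-2)/(55/8)=64/11
row 3: denom=6−1·8/55=322/55; d'=(-48−1·64/11)/(322/55)=-1480/161
row 4: denom=8−2·55/161=1178/161; d'=(33−2·-1480/161)/(1178/161)=8273/1178
back: M4=8273/1178
back: M3=-1480/161−55/161·8273/1178=-13655/1178
back: M2=64/11−8/55·-13655/1178=4420/589
back: M1=-2−3/8·4420/589=-5671/1178
M: M0=0, M1=-5671/1178, M2=4420/589, M3=-13655/1178, M4=8273/1178, M5=0
seg 0: a=-2, c=M0/2=0, d=(M1−M0)/(6·1)=-5671/7068, b=Δ0−h0·(2M0+M1)/6=19807/7068
seg 1: a=0, c=M1/2=-5671/2356, d=(M2−M1)/(6·3)=4837/7068, b=Δ1−h1·(2M1+M2)/6=1397/3534
seg 2: a=-2, c=M2/2=2210/589, d=(M3−M2)/(6·1)=-22495/7068, b=Δ2−h2·(2M2+M3)/6=31315/7068
seg 3: a=3, c=M3/2=-13655/2356, d=(M4−M3)/(6·2)=2741/1767, b=Δ3−h3·(2M3+M4)/6=8435/3534
seg 4: a=-3, c=M4/2=8273/2356, d=(M5−M4)/(6·2)=-8273/14136, b=Δ4−h4·(2M4+M5)/6=-7711/3534
t_q=17/4 → seg 2, τ=1/4; S=-2+31315/7068·τ+2210/589·τ²+-22495/7068·τ³=-106693/150784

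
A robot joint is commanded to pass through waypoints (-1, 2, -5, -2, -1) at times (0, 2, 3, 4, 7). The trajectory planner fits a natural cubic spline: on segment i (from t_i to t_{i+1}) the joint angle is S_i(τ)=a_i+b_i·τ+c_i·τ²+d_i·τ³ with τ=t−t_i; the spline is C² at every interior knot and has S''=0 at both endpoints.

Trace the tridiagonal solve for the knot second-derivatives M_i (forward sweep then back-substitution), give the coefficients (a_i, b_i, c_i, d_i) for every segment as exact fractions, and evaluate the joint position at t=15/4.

Δ: Δ0=3/2, Δ1=-7, Δ2=3, Δ3=1/3
row 1: diag=6, rhs=-51; c'=1/6, d'=-17/2
row 2: denom=4−1·1/6=23/6; d'=(60−1·-17/2)/(23/6)=411/23
row 3: denom=8−1·6/23=178/23; d'=(-16−1·411/23)/(178/23)=-779/178
back: M3=-779/178
back: M2=411/23−6/23·-779/178=1692/89
back: M1=-17/2−1/6·1692/89=-2077/178
M: M0=0, M1=-2077/178, M2=1692/89, M3=-779/178, M4=0
seg 0: a=-1, c=M0/2=0, d=(M1−M0)/(6·2)=-2077/2136, b=Δ0−h0·(2M0+M1)/6=1439/267
seg 1: a=2, c=M1/2=-2077/356, d=(M2−M1)/(6·1)=5461/1068, b=Δ1−h1·(2M1+M2)/6=-3353/534
seg 2: a=-5, c=M2/2=846/89, d=(M3−M2)/(6·1)=-4163/1068, b=Δ2−h2·(2M2+M3)/6=-2785/1068
seg 3: a=-2, c=M3/2=-779/356, d=(M4−M3)/(6·3)=779/3204, b=Δ3−h3·(2M3+M4)/6=2515/534
t_q=15/4 → seg 2, τ=3/4; S=-5+-2785/1068·τ+846/89·τ²+-4163/1068·τ³=-74123/22784

  seg 0: a=-1 b=1439/267 c=0 d=-2077/2136
  seg 1: a=2 b=-3353/534 c=-2077/356 d=5461/1068
  seg 2: a=-5 b=-2785/1068 c=846/89 d=-4163/1068
  seg 3: a=-2 b=2515/534 c=-779/356 d=779/3204
S(15/4) = -74123/22784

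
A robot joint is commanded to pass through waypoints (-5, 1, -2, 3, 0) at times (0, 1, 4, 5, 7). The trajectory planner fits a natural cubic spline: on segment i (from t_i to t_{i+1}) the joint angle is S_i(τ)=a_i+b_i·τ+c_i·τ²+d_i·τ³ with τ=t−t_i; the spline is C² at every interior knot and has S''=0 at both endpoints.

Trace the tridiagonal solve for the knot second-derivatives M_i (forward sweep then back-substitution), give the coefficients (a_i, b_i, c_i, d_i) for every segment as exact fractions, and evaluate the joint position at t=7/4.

Δ: Δ0=6, Δ1=-1, Δ2=5, Δ3=-3/2
row 1: diag=8, rhs=-42; c'=3/8, d'=-21/4
row 2: denom=8−3·3/8=55/8; d'=(36−3·-21/4)/(55/8)=414/55
row 3: denom=6−1·8/55=322/55; d'=(-39−1·414/55)/(322/55)=-2559/322
back: M3=-2559/322
back: M2=414/55−8/55·-2559/322=1398/161
back: M1=-21/4−3/8·1398/161=-2739/322
M: M0=0, M1=-2739/322, M2=1398/161, M3=-2559/322, M4=0
seg 0: a=-5, c=M0/2=0, d=(M1−M0)/(6·1)=-913/644, b=Δ0−h0·(2M0+M1)/6=4777/644
seg 1: a=1, c=M1/2=-2739/644, d=(M2−M1)/(6·3)=615/644, b=Δ1−h1·(2M1+M2)/6=1019/322
seg 2: a=-2, c=M2/2=699/161, d=(M3−M2)/(6·1)=-255/92, b=Δ2−h2·(2M2+M3)/6=2209/644
seg 3: a=3, c=M3/2=-2559/644, d=(M4−M3)/(6·2)=853/1288, b=Δ3−h3·(2M3+M4)/6=1223/322
t_q=7/4 → seg 1, τ=3/4; S=1+1019/322·τ+-2739/644·τ²+615/644·τ³=57041/41216

  seg 0: a=-5 b=4777/644 c=0 d=-913/644
  seg 1: a=1 b=1019/322 c=-2739/644 d=615/644
  seg 2: a=-2 b=2209/644 c=699/161 d=-255/92
  seg 3: a=3 b=1223/322 c=-2559/644 d=853/1288
S(7/4) = 57041/41216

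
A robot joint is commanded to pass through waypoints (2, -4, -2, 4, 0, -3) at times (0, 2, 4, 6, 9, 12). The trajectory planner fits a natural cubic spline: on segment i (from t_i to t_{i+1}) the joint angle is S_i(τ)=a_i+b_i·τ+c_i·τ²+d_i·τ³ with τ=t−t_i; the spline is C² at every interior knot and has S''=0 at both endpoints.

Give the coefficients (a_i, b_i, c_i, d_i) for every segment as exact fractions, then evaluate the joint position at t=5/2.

  seg 0: a=2 b=-6059/1569 c=0 d=338/1569
  seg 1: a=-4 b=-2003/1569 c=676/523 d=-121/1569
  seg 2: a=-2 b=4657/1569 c=434/523 d=-1277/3138
  seg 3: a=4 b=2203/1569 c=-843/523 d=3292/14121
  seg 4: a=0 b=-3095/1569 c=763/1569 d=-763/14121
S(5/2) = -18095/4184

Δ: Δ0=-3, Δ1=1, Δ2=3, Δ3=-4/3, Δ4=-1
row 1: diag=8, rhs=24; c'=1/4, d'=3
row 2: denom=8−2·1/4=15/2; d'=(12−2·3)/(15/2)=4/5
row 3: denom=10−2·4/15=142/15; d'=(-26−2·4/5)/(142/15)=-207/71
row 4: denom=12−3·45/142=1569/142; d'=(2−3·-207/71)/(1569/142)=1526/1569
back: M4=1526/1569
back: M3=-207/71−45/142·1526/1569=-1686/523
back: M2=4/5−4/15·-1686/523=868/523
back: M1=3−1/4·868/523=1352/523
M: M0=0, M1=1352/523, M2=868/523, M3=-1686/523, M4=1526/1569, M5=0
seg 0: a=2, c=M0/2=0, d=(M1−M0)/(6·2)=338/1569, b=Δ0−h0·(2M0+M1)/6=-6059/1569
seg 1: a=-4, c=M1/2=676/523, d=(M2−M1)/(6·2)=-121/1569, b=Δ1−h1·(2M1+M2)/6=-2003/1569
seg 2: a=-2, c=M2/2=434/523, d=(M3−M2)/(6·2)=-1277/3138, b=Δ2−h2·(2M2+M3)/6=4657/1569
seg 3: a=4, c=M3/2=-843/523, d=(M4−M3)/(6·3)=3292/14121, b=Δ3−h3·(2M3+M4)/6=2203/1569
seg 4: a=0, c=M4/2=763/1569, d=(M5−M4)/(6·3)=-763/14121, b=Δ4−h4·(2M4+M5)/6=-3095/1569
t_q=5/2 → seg 1, τ=1/2; S=-4+-2003/1569·τ+676/523·τ²+-121/1569·τ³=-18095/4184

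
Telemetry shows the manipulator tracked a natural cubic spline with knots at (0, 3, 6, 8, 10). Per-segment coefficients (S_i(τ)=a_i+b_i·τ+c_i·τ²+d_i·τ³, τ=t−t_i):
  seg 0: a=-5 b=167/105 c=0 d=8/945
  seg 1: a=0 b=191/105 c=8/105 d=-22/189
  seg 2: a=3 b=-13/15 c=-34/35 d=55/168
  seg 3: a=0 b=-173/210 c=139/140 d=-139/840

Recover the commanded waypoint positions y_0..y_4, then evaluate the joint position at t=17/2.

y_0=-5 y_1=0 y_2=3 y_3=0 y_4=1
S(17/2) = -59/320

y_0 = S_0(0) = a_0 = -5
y_1 = S_1(0) = a_1 = 0
y_2 = S_2(0) = a_2 = 3
y_3 = S_3(0) = a_3 = 0
y_4 = S_3(2) = 1
t_q=17/2 is in segment 3 (τ=1/2); S_3(τ)=-59/320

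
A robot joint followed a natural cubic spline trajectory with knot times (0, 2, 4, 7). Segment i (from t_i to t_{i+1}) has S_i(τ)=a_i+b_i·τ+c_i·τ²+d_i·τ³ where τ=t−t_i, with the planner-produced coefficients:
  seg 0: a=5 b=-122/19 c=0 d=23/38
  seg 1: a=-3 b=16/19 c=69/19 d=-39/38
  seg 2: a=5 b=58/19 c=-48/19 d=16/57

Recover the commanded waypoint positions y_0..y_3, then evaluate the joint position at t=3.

y_0=5 y_1=-3 y_2=5 y_3=-1
S(3) = 17/38

y_0 = S_0(0) = a_0 = 5
y_1 = S_1(0) = a_1 = -3
y_2 = S_2(0) = a_2 = 5
y_3 = S_2(3) = -1
t_q=3 is in segment 1 (τ=1); S_1(τ)=17/38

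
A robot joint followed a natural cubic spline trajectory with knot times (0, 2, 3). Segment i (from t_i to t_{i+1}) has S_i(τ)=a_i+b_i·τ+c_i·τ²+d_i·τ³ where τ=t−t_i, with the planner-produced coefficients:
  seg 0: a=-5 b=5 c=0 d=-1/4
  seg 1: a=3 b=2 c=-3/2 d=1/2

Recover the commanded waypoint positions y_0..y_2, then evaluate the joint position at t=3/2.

y_0=-5 y_1=3 y_2=4
S(3/2) = 53/32

y_0 = S_0(0) = a_0 = -5
y_1 = S_1(0) = a_1 = 3
y_2 = S_1(1) = 4
t_q=3/2 is in segment 0 (τ=3/2); S_0(τ)=53/32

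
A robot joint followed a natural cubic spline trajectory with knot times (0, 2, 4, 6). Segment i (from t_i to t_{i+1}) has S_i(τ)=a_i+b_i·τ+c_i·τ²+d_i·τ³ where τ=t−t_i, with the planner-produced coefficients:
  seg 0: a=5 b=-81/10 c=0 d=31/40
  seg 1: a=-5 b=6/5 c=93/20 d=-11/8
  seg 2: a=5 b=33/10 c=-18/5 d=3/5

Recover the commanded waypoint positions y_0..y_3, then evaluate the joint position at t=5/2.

y_0=5 y_1=-5 y_2=5 y_3=2
S(5/2) = -1091/320

y_0 = S_0(0) = a_0 = 5
y_1 = S_1(0) = a_1 = -5
y_2 = S_2(0) = a_2 = 5
y_3 = S_2(2) = 2
t_q=5/2 is in segment 1 (τ=1/2); S_1(τ)=-1091/320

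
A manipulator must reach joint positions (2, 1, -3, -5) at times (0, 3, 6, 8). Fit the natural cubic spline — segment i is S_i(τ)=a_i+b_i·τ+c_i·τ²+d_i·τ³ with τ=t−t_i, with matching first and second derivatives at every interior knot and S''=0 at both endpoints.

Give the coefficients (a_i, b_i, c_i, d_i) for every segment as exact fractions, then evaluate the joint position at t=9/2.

Δ: Δ0=-1/3, Δ1=-4/3, Δ2=-1
row 1: diag=12, rhs=-6; c'=1/4, d'=-1/2
row 2: denom=10−3·1/4=37/4; d'=(2−3·-1/2)/(37/4)=14/37
back: M2=14/37
back: M1=-1/2−1/4·14/37=-22/37
M: M0=0, M1=-22/37, M2=14/37, M3=0
seg 0: a=2, c=M0/2=0, d=(M1−M0)/(6·3)=-11/333, b=Δ0−h0·(2M0+M1)/6=-4/111
seg 1: a=1, c=M1/2=-11/37, d=(M2−M1)/(6·3)=2/37, b=Δ1−h1·(2M1+M2)/6=-103/111
seg 2: a=-3, c=M2/2=7/37, d=(M3−M2)/(6·2)=-7/222, b=Δ2−h2·(2M2+M3)/6=-139/111
t_q=9/2 → seg 1, τ=3/2; S=1+-103/111·τ+-11/37·τ²+2/37·τ³=-65/74

  seg 0: a=2 b=-4/111 c=0 d=-11/333
  seg 1: a=1 b=-103/111 c=-11/37 d=2/37
  seg 2: a=-3 b=-139/111 c=7/37 d=-7/222
S(9/2) = -65/74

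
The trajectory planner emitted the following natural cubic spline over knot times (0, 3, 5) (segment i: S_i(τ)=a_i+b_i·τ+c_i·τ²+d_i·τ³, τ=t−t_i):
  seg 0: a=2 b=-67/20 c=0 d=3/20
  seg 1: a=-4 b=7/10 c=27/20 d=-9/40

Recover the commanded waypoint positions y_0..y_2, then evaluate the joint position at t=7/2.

y_0 = S_0(0) = a_0 = 2
y_1 = S_1(0) = a_1 = -4
y_2 = S_1(2) = 1
t_q=7/2 is in segment 1 (τ=1/2); S_1(τ)=-1069/320

y_0=2 y_1=-4 y_2=1
S(7/2) = -1069/320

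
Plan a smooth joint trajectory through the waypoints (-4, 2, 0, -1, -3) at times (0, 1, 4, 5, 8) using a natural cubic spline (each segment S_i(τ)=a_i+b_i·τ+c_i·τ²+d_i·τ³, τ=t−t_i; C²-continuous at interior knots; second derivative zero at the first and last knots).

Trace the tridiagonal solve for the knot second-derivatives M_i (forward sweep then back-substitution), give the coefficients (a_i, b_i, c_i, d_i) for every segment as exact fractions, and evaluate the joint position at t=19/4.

  seg 0: a=-4 b=1001/144 c=0 d=-137/144
  seg 1: a=2 b=295/72 c=-137/48 d=547/1296
  seg 2: a=0 b=-235/144 c=17/18 d=-5/16
  seg 3: a=-1 b=-49/72 c=1/144 d=-1/1296
S(19/4) = -2533/3072

Δ: Δ0=6, Δ1=-2/3, Δ2=-1, Δ3=-2/3
row 1: diag=8, rhs=-40; c'=3/8, d'=-5
row 2: denom=8−3·3/8=55/8; d'=(-2−3·-5)/(55/8)=104/55
row 3: denom=8−1·8/55=432/55; d'=(2−1·104/55)/(432/55)=1/72
back: M3=1/72
back: M2=104/55−8/55·1/72=17/9
back: M1=-5−3/8·17/9=-137/24
M: M0=0, M1=-137/24, M2=17/9, M3=1/72, M4=0
seg 0: a=-4, c=M0/2=0, d=(M1−M0)/(6·1)=-137/144, b=Δ0−h0·(2M0+M1)/6=1001/144
seg 1: a=2, c=M1/2=-137/48, d=(M2−M1)/(6·3)=547/1296, b=Δ1−h1·(2M1+M2)/6=295/72
seg 2: a=0, c=M2/2=17/18, d=(M3−M2)/(6·1)=-5/16, b=Δ2−h2·(2M2+M3)/6=-235/144
seg 3: a=-1, c=M3/2=1/144, d=(M4−M3)/(6·3)=-1/1296, b=Δ3−h3·(2M3+M4)/6=-49/72
t_q=19/4 → seg 2, τ=3/4; S=0+-235/144·τ+17/18·τ²+-5/16·τ³=-2533/3072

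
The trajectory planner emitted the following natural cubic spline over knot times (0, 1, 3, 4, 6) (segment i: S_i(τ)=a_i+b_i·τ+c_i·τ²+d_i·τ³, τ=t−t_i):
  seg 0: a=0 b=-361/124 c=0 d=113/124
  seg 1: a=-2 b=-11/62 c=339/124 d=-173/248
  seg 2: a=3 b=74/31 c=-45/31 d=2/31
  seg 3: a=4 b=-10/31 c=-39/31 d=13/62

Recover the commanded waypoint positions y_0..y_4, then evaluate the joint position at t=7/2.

y_0=0 y_1=-2 y_2=3 y_3=4 y_4=0
S(7/2) = 119/31

y_0 = S_0(0) = a_0 = 0
y_1 = S_1(0) = a_1 = -2
y_2 = S_2(0) = a_2 = 3
y_3 = S_3(0) = a_3 = 4
y_4 = S_3(2) = 0
t_q=7/2 is in segment 2 (τ=1/2); S_2(τ)=119/31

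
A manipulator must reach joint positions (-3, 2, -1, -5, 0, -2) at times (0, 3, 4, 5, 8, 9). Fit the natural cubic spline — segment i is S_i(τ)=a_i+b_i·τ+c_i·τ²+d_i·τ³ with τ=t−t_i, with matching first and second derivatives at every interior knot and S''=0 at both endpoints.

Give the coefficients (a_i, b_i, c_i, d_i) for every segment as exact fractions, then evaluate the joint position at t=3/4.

Δ: Δ0=5/3, Δ1=-3, Δ2=-4, Δ3=5/3, Δ4=-2
row 1: diag=8, rhs=-28; c'=1/8, d'=-7/2
row 2: denom=4−1·1/8=31/8; d'=(-6−1·-7/2)/(31/8)=-20/31
row 3: denom=8−1·8/31=240/31; d'=(34−1·-20/31)/(240/31)=179/40
row 4: denom=8−3·31/80=547/80; d'=(-22−3·179/40)/(547/80)=-2834/547
back: M4=-2834/547
back: M3=179/40−31/80·-2834/547=3546/547
back: M2=-20/31−8/31·3546/547=-1268/547
back: M1=-7/2−1/8·-1268/547=-1756/547
M: M0=0, M1=-1756/547, M2=-1268/547, M3=3546/547, M4=-2834/547, M5=0
seg 0: a=-3, c=M0/2=0, d=(M1−M0)/(6·3)=-878/4923, b=Δ0−h0·(2M0+M1)/6=5369/1641
seg 1: a=2, c=M1/2=-878/547, d=(M2−M1)/(6·1)=244/1641, b=Δ1−h1·(2M1+M2)/6=-2533/1641
seg 2: a=-1, c=M2/2=-634/547, d=(M3−M2)/(6·1)=2407/1641, b=Δ2−h2·(2M2+M3)/6=-7069/1641
seg 3: a=-5, c=M3/2=1773/547, d=(M4−M3)/(6·3)=-3190/4923, b=Δ3−h3·(2M3+M4)/6=-3652/1641
seg 4: a=0, c=M4/2=-1417/547, d=(M5−M4)/(6·1)=1417/1641, b=Δ4−h4·(2M4+M5)/6=-448/1641
t_q=3/4 → seg 0, τ=3/4; S=-3+5369/1641·τ+0·τ²+-878/4923·τ³=-10877/17504

  seg 0: a=-3 b=5369/1641 c=0 d=-878/4923
  seg 1: a=2 b=-2533/1641 c=-878/547 d=244/1641
  seg 2: a=-1 b=-7069/1641 c=-634/547 d=2407/1641
  seg 3: a=-5 b=-3652/1641 c=1773/547 d=-3190/4923
  seg 4: a=0 b=-448/1641 c=-1417/547 d=1417/1641
S(3/4) = -10877/17504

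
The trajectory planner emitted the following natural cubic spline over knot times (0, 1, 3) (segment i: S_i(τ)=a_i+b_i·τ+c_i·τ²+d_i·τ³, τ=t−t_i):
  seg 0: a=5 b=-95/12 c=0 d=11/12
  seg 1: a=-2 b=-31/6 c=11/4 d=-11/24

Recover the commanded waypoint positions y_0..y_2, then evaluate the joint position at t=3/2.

y_0=5 y_1=-2 y_2=-5
S(3/2) = -253/64

y_0 = S_0(0) = a_0 = 5
y_1 = S_1(0) = a_1 = -2
y_2 = S_1(2) = -5
t_q=3/2 is in segment 1 (τ=1/2); S_1(τ)=-253/64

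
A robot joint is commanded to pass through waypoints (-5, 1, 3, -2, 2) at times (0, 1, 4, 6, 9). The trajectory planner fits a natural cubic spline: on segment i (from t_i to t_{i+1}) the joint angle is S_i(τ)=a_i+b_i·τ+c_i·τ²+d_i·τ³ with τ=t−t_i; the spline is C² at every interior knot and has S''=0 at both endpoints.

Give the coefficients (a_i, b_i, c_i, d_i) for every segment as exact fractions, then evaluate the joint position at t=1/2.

  seg 0: a=-5 b=2231/339 c=0 d=-197/339
  seg 1: a=1 b=1640/339 c=-197/113 d=359/3051
  seg 2: a=3 b=-829/339 c=-232/339 d=297/904
  seg 3: a=-2 b=-841/678 c=1745/1356 d=-1745/12204
S(1/2) = -1611/904

Δ: Δ0=6, Δ1=2/3, Δ2=-5/2, Δ3=4/3
row 1: diag=8, rhs=-32; c'=3/8, d'=-4
row 2: denom=10−3·3/8=71/8; d'=(-19−3·-4)/(71/8)=-56/71
row 3: denom=10−2·16/71=678/71; d'=(23−2·-56/71)/(678/71)=1745/678
back: M3=1745/678
back: M2=-56/71−16/71·1745/678=-464/339
back: M1=-4−3/8·-464/339=-394/113
M: M0=0, M1=-394/113, M2=-464/339, M3=1745/678, M4=0
seg 0: a=-5, c=M0/2=0, d=(M1−M0)/(6·1)=-197/339, b=Δ0−h0·(2M0+M1)/6=2231/339
seg 1: a=1, c=M1/2=-197/113, d=(M2−M1)/(6·3)=359/3051, b=Δ1−h1·(2M1+M2)/6=1640/339
seg 2: a=3, c=M2/2=-232/339, d=(M3−M2)/(6·2)=297/904, b=Δ2−h2·(2M2+M3)/6=-829/339
seg 3: a=-2, c=M3/2=1745/1356, d=(M4−M3)/(6·3)=-1745/12204, b=Δ3−h3·(2M3+M4)/6=-841/678
t_q=1/2 → seg 0, τ=1/2; S=-5+2231/339·τ+0·τ²+-197/339·τ³=-1611/904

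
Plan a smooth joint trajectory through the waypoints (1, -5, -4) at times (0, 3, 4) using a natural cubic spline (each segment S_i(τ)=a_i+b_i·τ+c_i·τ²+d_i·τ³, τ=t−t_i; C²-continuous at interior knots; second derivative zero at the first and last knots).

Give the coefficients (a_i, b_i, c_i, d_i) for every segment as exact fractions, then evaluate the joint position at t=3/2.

Δ: Δ0=-2, Δ1=1
row 1: diag=8, rhs=18; c'=1/8, d'=9/4
back: M1=9/4
M: M0=0, M1=9/4, M2=0
seg 0: a=1, c=M0/2=0, d=(M1−M0)/(6·3)=1/8, b=Δ0−h0·(2M0+M1)/6=-25/8
seg 1: a=-5, c=M1/2=9/8, d=(M2−M1)/(6·1)=-3/8, b=Δ1−h1·(2M1+M2)/6=1/4
t_q=3/2 → seg 0, τ=3/2; S=1+-25/8·τ+0·τ²+1/8·τ³=-209/64

  seg 0: a=1 b=-25/8 c=0 d=1/8
  seg 1: a=-5 b=1/4 c=9/8 d=-3/8
S(3/2) = -209/64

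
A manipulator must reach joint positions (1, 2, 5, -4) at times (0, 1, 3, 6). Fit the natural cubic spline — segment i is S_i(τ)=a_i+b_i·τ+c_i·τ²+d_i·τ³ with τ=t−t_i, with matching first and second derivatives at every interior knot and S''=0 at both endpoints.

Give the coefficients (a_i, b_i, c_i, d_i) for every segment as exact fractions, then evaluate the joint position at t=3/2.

Δ: Δ0=1, Δ1=3/2, Δ2=-3
row 1: diag=6, rhs=3; c'=1/3, d'=1/2
row 2: denom=10−2·1/3=28/3; d'=(-27−2·1/2)/(28/3)=-3
back: M2=-3
back: M1=1/2−1/3·-3=3/2
M: M0=0, M1=3/2, M2=-3, M3=0
seg 0: a=1, c=M0/2=0, d=(M1−M0)/(6·1)=1/4, b=Δ0−h0·(2M0+M1)/6=3/4
seg 1: a=2, c=M1/2=3/4, d=(M2−M1)/(6·2)=-3/8, b=Δ1−h1·(2M1+M2)/6=3/2
seg 2: a=5, c=M2/2=-3/2, d=(M3−M2)/(6·3)=1/6, b=Δ2−h2·(2M2+M3)/6=0
t_q=3/2 → seg 1, τ=1/2; S=2+3/2·τ+3/4·τ²+-3/8·τ³=185/64

  seg 0: a=1 b=3/4 c=0 d=1/4
  seg 1: a=2 b=3/2 c=3/4 d=-3/8
  seg 2: a=5 b=0 c=-3/2 d=1/6
S(3/2) = 185/64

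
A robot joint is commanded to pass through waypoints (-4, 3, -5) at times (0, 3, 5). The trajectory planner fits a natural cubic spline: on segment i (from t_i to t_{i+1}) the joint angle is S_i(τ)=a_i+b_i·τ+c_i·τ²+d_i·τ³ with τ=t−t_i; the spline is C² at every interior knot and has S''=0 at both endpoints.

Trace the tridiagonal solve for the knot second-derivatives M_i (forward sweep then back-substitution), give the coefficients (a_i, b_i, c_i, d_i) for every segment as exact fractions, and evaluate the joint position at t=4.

  seg 0: a=-4 b=127/30 c=0 d=-19/90
  seg 1: a=3 b=-22/15 c=-19/10 d=19/60
S(4) = -1/20

Δ: Δ0=7/3, Δ1=-4
row 1: diag=10, rhs=-38; c'=1/5, d'=-19/5
back: M1=-19/5
M: M0=0, M1=-19/5, M2=0
seg 0: a=-4, c=M0/2=0, d=(M1−M0)/(6·3)=-19/90, b=Δ0−h0·(2M0+M1)/6=127/30
seg 1: a=3, c=M1/2=-19/10, d=(M2−M1)/(6·2)=19/60, b=Δ1−h1·(2M1+M2)/6=-22/15
t_q=4 → seg 1, τ=1; S=3+-22/15·τ+-19/10·τ²+19/60·τ³=-1/20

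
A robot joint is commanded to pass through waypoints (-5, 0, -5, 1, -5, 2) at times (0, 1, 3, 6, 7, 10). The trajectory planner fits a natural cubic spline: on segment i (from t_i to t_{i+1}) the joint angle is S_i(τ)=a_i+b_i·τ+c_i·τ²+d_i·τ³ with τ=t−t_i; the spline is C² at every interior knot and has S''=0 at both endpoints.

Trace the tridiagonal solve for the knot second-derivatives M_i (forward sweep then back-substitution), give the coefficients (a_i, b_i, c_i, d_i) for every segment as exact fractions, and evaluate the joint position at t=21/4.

  seg 0: a=-5 b=10333/1548 c=0 d=-2593/1548
  seg 1: a=0 b=1277/774 c=-2593/516 d=4567/3096
  seg 2: a=-5 b=-290/387 c=329/86 d=-6755/6966
  seg 3: a=1 b=-3079/774 c=-1897/387 d=743/258
  seg 4: a=-5 b=-1990/387 c=2893/774 d=-2893/6966
S(21/4) = 9001/5504

Δ: Δ0=5, Δ1=-5/2, Δ2=2, Δ3=-6, Δ4=7/3
row 1: diag=6, rhs=-45; c'=1/3, d'=-15/2
row 2: denom=10−2·1/3=28/3; d'=(27−2·-15/2)/(28/3)=9/2
row 3: denom=8−3·9/28=197/28; d'=(-48−3·9/2)/(197/28)=-1722/197
row 4: denom=8−1·28/197=1548/197; d'=(50−1·-1722/197)/(1548/197)=2893/387
back: M4=2893/387
back: M3=-1722/197−28/197·2893/387=-3794/387
back: M2=9/2−9/28·-3794/387=329/43
back: M1=-15/2−1/3·329/43=-2593/258
M: M0=0, M1=-2593/258, M2=329/43, M3=-3794/387, M4=2893/387, M5=0
seg 0: a=-5, c=M0/2=0, d=(M1−M0)/(6·1)=-2593/1548, b=Δ0−h0·(2M0+M1)/6=10333/1548
seg 1: a=0, c=M1/2=-2593/516, d=(M2−M1)/(6·2)=4567/3096, b=Δ1−h1·(2M1+M2)/6=1277/774
seg 2: a=-5, c=M2/2=329/86, d=(M3−M2)/(6·3)=-6755/6966, b=Δ2−h2·(2M2+M3)/6=-290/387
seg 3: a=1, c=M3/2=-1897/387, d=(M4−M3)/(6·1)=743/258, b=Δ3−h3·(2M3+M4)/6=-3079/774
seg 4: a=-5, c=M4/2=2893/774, d=(M5−M4)/(6·3)=-2893/6966, b=Δ4−h4·(2M4+M5)/6=-1990/387
t_q=21/4 → seg 2, τ=9/4; S=-5+-290/387·τ+329/86·τ²+-6755/6966·τ³=9001/5504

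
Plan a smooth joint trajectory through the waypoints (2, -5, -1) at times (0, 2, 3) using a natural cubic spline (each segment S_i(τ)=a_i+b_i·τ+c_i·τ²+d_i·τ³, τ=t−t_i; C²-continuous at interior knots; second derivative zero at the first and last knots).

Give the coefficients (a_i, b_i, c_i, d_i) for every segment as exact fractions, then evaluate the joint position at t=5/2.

Δ: Δ0=-7/2, Δ1=4
row 1: diag=6, rhs=45; c'=1/6, d'=15/2
back: M1=15/2
M: M0=0, M1=15/2, M2=0
seg 0: a=2, c=M0/2=0, d=(M1−M0)/(6·2)=5/8, b=Δ0−h0·(2M0+M1)/6=-6
seg 1: a=-5, c=M1/2=15/4, d=(M2−M1)/(6·1)=-5/4, b=Δ1−h1·(2M1+M2)/6=3/2
t_q=5/2 → seg 1, τ=1/2; S=-5+3/2·τ+15/4·τ²+-5/4·τ³=-111/32

  seg 0: a=2 b=-6 c=0 d=5/8
  seg 1: a=-5 b=3/2 c=15/4 d=-5/4
S(5/2) = -111/32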